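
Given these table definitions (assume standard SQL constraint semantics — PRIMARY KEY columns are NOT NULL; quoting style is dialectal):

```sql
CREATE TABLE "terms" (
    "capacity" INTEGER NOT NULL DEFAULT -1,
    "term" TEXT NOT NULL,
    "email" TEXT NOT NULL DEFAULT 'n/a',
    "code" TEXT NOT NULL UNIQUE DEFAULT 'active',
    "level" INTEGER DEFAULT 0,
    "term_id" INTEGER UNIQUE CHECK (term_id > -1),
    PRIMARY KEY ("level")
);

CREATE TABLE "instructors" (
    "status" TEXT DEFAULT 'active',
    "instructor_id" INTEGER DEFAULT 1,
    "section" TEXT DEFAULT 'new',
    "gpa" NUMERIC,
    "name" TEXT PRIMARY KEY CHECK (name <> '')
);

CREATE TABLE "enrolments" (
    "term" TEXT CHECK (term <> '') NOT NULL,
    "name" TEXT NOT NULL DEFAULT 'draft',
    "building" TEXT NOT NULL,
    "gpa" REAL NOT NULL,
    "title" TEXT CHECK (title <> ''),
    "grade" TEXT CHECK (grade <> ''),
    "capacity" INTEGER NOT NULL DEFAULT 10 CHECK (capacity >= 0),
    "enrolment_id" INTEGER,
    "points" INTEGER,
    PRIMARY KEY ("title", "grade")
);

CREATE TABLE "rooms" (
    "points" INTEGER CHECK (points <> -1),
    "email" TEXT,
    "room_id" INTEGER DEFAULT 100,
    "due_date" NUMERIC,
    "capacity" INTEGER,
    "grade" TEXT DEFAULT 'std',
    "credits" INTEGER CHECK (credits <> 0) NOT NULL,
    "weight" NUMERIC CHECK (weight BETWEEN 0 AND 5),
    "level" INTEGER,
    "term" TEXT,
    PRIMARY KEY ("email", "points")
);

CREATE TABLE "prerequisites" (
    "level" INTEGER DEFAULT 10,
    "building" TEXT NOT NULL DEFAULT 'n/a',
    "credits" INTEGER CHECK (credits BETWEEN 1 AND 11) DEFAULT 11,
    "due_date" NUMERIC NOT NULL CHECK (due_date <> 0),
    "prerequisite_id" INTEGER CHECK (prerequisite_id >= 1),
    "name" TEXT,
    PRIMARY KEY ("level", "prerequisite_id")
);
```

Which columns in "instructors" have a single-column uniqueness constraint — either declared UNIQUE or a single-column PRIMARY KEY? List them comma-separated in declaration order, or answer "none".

- status: no UNIQUE or single-column PK constraint.
- instructor_id: no UNIQUE or single-column PK constraint.
- section: no UNIQUE or single-column PK constraint.
- gpa: no UNIQUE or single-column PK constraint.
- name: single-column PRIMARY KEY → unique.

name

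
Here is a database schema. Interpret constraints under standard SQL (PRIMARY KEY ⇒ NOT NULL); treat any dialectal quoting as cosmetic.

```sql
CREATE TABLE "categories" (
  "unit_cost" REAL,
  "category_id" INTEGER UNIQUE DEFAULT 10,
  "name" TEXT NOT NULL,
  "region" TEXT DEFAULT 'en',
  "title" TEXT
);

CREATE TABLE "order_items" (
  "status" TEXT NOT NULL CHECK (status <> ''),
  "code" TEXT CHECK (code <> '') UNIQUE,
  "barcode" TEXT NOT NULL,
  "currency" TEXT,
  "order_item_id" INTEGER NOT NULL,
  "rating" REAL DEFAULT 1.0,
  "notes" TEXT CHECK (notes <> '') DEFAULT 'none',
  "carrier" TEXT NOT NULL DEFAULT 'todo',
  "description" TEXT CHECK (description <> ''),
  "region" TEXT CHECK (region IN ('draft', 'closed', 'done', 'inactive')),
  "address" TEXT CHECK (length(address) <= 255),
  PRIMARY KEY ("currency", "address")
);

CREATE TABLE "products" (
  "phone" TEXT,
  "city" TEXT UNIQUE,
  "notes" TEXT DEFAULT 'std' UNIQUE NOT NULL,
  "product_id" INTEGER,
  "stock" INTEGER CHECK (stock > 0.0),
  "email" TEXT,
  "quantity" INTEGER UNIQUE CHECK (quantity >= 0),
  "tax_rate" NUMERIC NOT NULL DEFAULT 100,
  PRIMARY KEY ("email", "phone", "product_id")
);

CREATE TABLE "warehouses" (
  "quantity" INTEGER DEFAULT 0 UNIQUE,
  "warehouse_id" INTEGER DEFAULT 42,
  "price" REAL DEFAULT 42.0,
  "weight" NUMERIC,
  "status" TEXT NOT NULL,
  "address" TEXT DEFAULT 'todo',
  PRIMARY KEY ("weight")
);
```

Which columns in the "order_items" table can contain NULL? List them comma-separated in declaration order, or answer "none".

- status: declared NOT NULL → not nullable.
- code: CHECK does not forbid NULL (a CHECK constraint passes when its expression is NULL) → nullable.
- barcode: declared NOT NULL → not nullable.
- currency: part of the PRIMARY KEY, which implies NOT NULL → not nullable.
- order_item_id: declared NOT NULL → not nullable.
- rating: DEFAULT only fills an omitted column; an explicit NULL is still allowed → nullable.
- notes: CHECK does not forbid NULL (a CHECK constraint passes when its expression is NULL) → nullable.
- carrier: declared NOT NULL → not nullable.
- description: CHECK does not forbid NULL (a CHECK constraint passes when its expression is NULL) → nullable.
- region: CHECK does not forbid NULL (a CHECK constraint passes when its expression is NULL) → nullable.
- address: part of the PRIMARY KEY, which implies NOT NULL → not nullable.

code, rating, notes, description, region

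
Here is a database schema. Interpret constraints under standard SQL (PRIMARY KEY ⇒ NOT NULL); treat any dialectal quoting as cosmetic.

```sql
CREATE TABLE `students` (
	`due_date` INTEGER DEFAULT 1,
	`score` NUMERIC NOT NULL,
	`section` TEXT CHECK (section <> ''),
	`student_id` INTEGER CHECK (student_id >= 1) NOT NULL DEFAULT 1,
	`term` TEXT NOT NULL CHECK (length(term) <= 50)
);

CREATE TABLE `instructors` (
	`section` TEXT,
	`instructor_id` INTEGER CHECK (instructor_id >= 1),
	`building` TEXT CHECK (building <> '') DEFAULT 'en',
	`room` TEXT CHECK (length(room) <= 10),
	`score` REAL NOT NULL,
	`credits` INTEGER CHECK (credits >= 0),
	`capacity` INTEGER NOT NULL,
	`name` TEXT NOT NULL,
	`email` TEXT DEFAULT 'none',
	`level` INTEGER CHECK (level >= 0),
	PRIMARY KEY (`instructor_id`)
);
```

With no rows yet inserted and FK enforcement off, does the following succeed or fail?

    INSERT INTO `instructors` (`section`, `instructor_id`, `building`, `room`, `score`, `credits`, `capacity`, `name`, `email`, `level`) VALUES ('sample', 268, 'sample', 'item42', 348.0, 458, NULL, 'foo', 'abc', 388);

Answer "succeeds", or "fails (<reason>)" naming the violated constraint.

capacity is explicitly set to NULL, but capacity is declared NOT NULL.

fails (NOT NULL on capacity)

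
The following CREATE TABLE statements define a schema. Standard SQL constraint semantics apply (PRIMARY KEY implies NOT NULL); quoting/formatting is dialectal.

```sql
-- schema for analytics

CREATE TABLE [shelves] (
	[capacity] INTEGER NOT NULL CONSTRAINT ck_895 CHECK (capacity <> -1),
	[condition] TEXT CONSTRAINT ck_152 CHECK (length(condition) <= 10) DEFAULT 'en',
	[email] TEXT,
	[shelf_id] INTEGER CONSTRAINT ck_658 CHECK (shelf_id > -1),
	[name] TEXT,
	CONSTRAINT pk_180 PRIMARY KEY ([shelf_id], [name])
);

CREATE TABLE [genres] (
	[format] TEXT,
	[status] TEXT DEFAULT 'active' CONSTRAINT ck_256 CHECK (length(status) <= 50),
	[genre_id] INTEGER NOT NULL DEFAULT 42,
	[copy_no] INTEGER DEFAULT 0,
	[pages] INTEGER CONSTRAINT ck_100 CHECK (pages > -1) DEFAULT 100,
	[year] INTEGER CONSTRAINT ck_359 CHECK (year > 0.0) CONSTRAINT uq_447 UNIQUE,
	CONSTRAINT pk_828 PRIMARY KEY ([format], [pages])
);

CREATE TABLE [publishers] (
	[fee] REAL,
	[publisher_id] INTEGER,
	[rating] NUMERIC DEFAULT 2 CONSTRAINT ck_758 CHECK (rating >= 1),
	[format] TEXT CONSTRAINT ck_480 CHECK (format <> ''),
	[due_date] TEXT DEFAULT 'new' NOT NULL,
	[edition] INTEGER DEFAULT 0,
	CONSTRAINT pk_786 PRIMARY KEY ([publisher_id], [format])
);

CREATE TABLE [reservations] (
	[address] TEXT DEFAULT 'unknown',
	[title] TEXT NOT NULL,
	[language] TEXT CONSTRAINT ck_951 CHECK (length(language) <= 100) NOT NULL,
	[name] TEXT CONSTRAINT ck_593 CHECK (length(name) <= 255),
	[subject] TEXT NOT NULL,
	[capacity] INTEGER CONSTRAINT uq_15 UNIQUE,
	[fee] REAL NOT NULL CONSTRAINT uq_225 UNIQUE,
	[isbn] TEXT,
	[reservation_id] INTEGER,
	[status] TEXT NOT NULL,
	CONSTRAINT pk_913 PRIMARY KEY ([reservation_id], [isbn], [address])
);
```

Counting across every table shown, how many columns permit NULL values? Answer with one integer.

10

shelves: 2 nullable (condition, email — PK (shelf_id, name) and explicit NOT NULL columns excluded).
genres: 3 nullable (status, copy_no, year — PK (format, pages) and explicit NOT NULL columns excluded).
publishers: 3 nullable (fee, rating, edition — PK (publisher_id, format) and explicit NOT NULL columns excluded).
reservations: 2 nullable (name, capacity — PK (reservation_id, isbn, address) and explicit NOT NULL columns excluded).
Total: 2 + 3 + 3 + 2 = 10.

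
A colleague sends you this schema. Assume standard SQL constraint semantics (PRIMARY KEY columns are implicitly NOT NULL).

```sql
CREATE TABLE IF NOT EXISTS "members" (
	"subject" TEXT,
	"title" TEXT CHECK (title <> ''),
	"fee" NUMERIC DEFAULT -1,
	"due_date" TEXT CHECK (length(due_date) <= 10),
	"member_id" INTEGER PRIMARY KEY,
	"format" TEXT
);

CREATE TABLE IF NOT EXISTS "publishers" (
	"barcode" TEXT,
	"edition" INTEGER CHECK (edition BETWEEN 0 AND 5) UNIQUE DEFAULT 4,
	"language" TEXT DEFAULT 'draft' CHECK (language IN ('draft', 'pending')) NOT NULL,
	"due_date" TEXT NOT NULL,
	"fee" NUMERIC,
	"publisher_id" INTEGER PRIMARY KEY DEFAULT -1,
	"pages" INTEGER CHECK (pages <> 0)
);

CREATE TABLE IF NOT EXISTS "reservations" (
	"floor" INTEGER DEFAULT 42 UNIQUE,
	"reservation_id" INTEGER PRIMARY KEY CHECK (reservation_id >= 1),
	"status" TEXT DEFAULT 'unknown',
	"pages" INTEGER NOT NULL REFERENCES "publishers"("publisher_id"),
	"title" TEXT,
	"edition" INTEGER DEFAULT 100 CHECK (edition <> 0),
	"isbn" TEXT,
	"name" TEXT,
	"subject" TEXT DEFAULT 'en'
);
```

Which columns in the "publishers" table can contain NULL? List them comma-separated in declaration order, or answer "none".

- barcode: no NOT NULL constraint applies → nullable.
- edition: CHECK does not forbid NULL (a CHECK constraint passes when its expression is NULL) → nullable.
- language: declared NOT NULL → not nullable.
- due_date: declared NOT NULL → not nullable.
- fee: no NOT NULL constraint applies → nullable.
- publisher_id: part of the PRIMARY KEY, which implies NOT NULL → not nullable.
- pages: CHECK does not forbid NULL (a CHECK constraint passes when its expression is NULL) → nullable.

barcode, edition, fee, pages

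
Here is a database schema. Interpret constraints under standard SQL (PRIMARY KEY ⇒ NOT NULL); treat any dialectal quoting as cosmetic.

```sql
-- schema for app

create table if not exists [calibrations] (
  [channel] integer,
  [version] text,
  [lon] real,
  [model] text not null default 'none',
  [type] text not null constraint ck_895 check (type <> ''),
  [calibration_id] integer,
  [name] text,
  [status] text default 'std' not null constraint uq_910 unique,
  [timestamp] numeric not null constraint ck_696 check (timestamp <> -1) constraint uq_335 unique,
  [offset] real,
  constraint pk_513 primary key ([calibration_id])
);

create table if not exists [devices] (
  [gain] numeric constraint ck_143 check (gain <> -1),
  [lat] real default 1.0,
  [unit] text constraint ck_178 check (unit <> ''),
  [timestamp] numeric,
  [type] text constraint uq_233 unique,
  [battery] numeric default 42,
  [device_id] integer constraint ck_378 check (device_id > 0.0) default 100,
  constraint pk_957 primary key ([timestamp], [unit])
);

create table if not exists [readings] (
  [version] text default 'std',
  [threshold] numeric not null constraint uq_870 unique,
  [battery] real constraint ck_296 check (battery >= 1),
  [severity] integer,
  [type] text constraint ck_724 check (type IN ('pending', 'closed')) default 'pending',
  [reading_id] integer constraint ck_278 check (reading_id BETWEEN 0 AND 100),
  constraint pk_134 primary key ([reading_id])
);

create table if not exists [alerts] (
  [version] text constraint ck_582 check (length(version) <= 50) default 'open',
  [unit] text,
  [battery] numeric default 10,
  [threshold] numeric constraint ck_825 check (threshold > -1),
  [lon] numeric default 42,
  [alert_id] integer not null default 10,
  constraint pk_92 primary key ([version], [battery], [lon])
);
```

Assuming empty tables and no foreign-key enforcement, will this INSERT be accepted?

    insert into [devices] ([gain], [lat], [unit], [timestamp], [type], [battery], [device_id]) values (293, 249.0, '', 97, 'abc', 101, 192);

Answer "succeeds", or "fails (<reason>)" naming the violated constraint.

fails (CHECK on unit)

The value '' for unit violates CHECK (unit <> '').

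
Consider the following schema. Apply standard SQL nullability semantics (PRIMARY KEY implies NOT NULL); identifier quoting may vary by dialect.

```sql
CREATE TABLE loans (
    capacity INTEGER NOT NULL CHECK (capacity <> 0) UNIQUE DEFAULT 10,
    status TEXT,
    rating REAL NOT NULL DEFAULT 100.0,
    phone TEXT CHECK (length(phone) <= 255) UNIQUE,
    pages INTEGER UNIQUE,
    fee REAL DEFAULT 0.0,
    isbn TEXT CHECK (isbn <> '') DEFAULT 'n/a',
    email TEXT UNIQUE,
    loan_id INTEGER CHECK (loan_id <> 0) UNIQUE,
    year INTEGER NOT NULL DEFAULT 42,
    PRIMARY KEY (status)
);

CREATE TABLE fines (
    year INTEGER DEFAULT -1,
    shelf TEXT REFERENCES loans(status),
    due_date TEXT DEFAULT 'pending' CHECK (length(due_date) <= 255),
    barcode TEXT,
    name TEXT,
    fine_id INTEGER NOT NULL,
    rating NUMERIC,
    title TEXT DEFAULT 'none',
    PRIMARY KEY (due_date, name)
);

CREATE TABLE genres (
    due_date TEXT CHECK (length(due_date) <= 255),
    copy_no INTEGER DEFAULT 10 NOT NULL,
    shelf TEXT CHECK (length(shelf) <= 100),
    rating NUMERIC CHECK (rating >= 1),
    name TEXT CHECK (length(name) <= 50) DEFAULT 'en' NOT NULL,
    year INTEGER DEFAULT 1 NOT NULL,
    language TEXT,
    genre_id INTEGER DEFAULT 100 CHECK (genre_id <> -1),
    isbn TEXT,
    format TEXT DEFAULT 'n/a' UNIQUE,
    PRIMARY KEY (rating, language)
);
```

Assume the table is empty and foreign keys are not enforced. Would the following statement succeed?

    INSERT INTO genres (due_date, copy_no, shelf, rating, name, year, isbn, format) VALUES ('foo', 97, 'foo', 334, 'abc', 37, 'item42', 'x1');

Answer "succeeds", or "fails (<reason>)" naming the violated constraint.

fails (NOT NULL on language)

language is omitted from the column list and has no DEFAULT, so it would receive NULL.
But language is part of the PRIMARY KEY (implied NOT NULL).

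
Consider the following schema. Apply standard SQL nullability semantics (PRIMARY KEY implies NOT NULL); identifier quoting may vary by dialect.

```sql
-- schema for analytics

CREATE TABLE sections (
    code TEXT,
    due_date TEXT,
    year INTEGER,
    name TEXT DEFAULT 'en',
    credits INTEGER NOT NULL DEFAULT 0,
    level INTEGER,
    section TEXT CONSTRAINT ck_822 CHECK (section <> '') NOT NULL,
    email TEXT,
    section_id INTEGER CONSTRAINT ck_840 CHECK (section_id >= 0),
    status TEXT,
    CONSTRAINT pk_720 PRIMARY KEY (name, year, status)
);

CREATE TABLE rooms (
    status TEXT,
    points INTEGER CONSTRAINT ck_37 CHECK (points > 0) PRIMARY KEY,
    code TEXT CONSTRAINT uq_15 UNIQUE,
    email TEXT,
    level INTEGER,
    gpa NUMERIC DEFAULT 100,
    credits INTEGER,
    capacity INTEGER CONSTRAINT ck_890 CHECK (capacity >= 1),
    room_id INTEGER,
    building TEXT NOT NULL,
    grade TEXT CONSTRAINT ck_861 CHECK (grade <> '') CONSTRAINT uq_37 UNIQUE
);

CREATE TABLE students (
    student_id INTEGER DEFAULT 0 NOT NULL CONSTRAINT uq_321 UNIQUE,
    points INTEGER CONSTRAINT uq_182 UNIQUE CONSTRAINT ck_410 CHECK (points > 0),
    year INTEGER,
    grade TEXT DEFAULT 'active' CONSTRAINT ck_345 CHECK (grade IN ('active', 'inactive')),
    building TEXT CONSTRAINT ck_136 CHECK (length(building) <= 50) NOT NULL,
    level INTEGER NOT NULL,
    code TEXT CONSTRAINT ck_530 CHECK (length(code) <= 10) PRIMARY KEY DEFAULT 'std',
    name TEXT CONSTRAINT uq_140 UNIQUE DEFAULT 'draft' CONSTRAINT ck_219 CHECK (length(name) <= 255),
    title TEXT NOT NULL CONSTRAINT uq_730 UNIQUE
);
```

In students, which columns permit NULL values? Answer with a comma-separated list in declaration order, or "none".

- student_id: declared NOT NULL → not nullable.
- points: CHECK does not forbid NULL (a CHECK constraint passes when its expression is NULL) → nullable.
- year: no NOT NULL constraint applies → nullable.
- grade: CHECK does not forbid NULL (a CHECK constraint passes when its expression is NULL) → nullable.
- building: declared NOT NULL → not nullable.
- level: declared NOT NULL → not nullable.
- code: part of the PRIMARY KEY, which implies NOT NULL → not nullable.
- name: CHECK does not forbid NULL (a CHECK constraint passes when its expression is NULL) → nullable.
- title: declared NOT NULL → not nullable.

points, year, grade, name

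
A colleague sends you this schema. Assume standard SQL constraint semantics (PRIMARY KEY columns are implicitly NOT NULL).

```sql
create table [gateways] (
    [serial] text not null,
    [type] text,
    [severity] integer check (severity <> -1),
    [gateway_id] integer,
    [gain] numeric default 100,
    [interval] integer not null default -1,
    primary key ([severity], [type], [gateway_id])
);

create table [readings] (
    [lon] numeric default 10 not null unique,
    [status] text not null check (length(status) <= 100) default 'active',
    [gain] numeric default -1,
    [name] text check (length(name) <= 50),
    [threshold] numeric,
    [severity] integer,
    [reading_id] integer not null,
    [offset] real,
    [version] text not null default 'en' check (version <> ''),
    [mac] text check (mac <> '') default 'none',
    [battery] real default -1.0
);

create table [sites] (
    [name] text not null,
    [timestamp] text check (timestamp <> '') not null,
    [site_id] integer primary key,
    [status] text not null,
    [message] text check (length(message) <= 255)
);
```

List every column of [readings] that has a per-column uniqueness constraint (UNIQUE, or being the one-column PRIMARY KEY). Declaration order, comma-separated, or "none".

- lon: declared UNIQUE → unique.
- status: no UNIQUE or single-column PK constraint.
- gain: no UNIQUE or single-column PK constraint.
- name: no UNIQUE or single-column PK constraint.
- threshold: no UNIQUE or single-column PK constraint.
- severity: no UNIQUE or single-column PK constraint.
- reading_id: no UNIQUE or single-column PK constraint.
- offset: no UNIQUE or single-column PK constraint.
- version: no UNIQUE or single-column PK constraint.
- mac: no UNIQUE or single-column PK constraint.
- battery: no UNIQUE or single-column PK constraint.

lon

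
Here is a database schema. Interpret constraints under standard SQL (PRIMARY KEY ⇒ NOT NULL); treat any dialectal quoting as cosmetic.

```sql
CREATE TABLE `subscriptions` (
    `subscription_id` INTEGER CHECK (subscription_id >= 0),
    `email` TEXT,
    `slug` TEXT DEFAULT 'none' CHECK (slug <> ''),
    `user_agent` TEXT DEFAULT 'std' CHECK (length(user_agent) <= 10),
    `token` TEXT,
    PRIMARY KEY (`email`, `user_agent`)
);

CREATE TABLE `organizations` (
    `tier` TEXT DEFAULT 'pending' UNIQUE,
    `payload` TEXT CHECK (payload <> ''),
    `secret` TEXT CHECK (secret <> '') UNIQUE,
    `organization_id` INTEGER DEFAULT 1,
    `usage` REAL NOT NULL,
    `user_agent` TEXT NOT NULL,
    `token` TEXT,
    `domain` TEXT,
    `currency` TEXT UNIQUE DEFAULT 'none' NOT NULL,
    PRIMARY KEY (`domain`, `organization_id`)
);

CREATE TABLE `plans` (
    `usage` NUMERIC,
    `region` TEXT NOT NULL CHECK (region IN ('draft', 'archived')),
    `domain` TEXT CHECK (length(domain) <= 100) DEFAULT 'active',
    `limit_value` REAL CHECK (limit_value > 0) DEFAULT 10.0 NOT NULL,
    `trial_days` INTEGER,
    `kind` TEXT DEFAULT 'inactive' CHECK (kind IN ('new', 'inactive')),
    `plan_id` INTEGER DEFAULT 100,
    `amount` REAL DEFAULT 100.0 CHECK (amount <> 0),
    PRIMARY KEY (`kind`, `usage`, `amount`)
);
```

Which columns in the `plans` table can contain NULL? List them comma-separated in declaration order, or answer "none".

domain, trial_days, plan_id

- usage: part of the PRIMARY KEY, which implies NOT NULL → not nullable.
- region: declared NOT NULL → not nullable.
- domain: CHECK does not forbid NULL (a CHECK constraint passes when its expression is NULL) → nullable.
- limit_value: declared NOT NULL → not nullable.
- trial_days: no NOT NULL constraint applies → nullable.
- kind: part of the PRIMARY KEY, which implies NOT NULL → not nullable.
- plan_id: DEFAULT only fills an omitted column; an explicit NULL is still allowed → nullable.
- amount: part of the PRIMARY KEY, which implies NOT NULL → not nullable.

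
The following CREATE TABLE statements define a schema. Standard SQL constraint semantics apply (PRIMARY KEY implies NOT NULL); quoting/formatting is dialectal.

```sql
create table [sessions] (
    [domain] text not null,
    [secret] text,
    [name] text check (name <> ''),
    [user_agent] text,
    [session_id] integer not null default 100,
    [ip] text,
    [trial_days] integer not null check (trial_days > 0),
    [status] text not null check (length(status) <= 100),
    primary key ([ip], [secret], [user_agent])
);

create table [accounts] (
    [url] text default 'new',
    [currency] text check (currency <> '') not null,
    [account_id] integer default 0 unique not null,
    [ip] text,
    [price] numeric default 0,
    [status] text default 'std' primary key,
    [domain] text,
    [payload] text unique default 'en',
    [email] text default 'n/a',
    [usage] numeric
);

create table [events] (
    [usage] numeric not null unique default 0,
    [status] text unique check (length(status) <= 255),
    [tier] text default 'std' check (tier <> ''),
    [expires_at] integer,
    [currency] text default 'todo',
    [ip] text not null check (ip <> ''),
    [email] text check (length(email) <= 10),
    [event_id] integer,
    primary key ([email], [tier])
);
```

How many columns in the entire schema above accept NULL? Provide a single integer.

12

sessions: 1 nullable (name — PK (ip, secret, user_agent) and explicit NOT NULL columns excluded).
accounts: 7 nullable (url, ip, price, domain, payload, email, usage — PK (status) and explicit NOT NULL columns excluded).
events: 4 nullable (status, expires_at, currency, event_id — PK (email, tier) and explicit NOT NULL columns excluded).
Total: 1 + 7 + 4 = 12.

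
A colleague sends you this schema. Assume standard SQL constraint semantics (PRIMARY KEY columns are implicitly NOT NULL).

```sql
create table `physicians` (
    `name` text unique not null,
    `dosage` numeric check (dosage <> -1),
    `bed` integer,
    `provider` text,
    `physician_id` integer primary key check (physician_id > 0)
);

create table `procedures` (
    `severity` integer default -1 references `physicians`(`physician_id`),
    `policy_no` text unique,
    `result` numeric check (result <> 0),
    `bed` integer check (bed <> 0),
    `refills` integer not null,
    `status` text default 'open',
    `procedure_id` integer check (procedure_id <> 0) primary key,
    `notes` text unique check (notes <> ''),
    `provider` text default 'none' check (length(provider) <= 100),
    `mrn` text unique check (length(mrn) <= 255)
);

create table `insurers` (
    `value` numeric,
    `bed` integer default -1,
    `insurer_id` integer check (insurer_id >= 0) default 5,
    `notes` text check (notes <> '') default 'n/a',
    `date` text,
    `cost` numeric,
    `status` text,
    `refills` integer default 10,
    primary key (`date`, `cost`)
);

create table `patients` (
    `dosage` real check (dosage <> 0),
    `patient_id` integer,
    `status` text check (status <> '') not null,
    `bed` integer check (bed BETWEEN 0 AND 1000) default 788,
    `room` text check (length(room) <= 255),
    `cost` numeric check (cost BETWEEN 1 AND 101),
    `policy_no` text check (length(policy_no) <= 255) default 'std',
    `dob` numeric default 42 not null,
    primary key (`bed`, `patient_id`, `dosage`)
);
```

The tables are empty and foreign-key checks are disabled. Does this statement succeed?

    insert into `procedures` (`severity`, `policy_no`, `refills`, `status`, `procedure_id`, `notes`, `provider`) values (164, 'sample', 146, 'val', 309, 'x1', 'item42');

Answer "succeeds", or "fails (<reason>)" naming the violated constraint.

succeeds

NOT NULL columns: procedure_id is supplied; refills is supplied.
CHECK constraints: 309 satisfies (procedure_id <> 0); 'x1' satisfies (notes <> ''); 'item42' satisfies (length(provider) <= 100).
No constraint is violated.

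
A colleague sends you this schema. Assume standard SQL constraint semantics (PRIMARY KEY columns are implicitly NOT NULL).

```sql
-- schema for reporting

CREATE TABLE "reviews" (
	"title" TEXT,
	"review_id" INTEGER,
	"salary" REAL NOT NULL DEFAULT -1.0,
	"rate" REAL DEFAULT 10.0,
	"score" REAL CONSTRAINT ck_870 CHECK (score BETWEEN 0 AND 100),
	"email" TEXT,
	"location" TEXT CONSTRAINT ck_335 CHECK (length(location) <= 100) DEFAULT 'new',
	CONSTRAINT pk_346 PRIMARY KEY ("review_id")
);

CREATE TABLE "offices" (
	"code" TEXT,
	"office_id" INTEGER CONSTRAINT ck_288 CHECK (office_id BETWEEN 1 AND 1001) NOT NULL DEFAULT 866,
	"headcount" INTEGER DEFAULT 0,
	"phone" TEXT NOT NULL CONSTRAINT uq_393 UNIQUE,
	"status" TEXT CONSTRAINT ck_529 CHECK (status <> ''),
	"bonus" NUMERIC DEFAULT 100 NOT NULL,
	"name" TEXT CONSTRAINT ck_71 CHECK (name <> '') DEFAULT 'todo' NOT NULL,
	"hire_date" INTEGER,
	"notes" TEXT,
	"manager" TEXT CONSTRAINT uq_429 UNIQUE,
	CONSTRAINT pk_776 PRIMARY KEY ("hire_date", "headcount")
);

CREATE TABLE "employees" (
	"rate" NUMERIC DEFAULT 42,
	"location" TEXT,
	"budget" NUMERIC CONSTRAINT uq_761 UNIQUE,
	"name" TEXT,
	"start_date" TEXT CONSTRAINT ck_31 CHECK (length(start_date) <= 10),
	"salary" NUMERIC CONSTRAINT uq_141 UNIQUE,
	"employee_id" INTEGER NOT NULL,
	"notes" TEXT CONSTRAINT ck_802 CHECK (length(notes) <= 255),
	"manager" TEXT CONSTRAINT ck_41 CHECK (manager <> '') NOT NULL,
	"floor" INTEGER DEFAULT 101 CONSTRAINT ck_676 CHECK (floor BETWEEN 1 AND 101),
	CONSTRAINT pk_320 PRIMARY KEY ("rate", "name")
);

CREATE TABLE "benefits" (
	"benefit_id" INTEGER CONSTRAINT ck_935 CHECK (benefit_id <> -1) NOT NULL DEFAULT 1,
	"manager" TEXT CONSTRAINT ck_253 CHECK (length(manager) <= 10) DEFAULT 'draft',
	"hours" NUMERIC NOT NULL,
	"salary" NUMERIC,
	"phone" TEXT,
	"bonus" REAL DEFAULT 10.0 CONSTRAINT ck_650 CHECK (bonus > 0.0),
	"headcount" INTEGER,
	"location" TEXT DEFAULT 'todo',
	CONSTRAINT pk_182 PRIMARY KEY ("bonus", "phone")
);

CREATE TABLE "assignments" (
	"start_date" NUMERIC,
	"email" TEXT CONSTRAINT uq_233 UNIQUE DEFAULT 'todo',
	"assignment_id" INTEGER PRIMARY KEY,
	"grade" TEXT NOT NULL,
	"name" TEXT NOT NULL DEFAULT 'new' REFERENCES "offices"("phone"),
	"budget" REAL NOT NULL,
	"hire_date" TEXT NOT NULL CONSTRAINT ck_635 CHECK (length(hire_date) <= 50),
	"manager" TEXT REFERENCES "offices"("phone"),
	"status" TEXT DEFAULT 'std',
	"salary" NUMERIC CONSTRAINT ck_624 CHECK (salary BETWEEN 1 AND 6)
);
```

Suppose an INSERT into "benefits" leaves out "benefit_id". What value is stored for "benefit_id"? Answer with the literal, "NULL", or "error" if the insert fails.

1

benefit_id has an explicit DEFAULT 1.
When the column is omitted from an INSERT, that default is used.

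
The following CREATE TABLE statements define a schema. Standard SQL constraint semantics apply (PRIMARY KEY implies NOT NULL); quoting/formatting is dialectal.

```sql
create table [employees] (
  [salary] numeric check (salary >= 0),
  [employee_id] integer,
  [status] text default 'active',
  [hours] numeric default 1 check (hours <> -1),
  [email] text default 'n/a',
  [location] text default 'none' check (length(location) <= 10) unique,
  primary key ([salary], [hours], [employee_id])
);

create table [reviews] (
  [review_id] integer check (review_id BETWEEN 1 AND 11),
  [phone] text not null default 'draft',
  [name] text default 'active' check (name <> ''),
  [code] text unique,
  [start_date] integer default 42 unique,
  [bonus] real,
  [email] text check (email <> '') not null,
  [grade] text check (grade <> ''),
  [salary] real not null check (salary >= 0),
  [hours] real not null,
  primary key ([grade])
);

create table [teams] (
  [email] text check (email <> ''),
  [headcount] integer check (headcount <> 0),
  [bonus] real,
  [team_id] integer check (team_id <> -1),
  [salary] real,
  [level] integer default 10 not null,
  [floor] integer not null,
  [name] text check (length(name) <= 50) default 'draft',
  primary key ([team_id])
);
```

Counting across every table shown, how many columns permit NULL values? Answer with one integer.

employees: 3 nullable (status, email, location — PK (salary, hours, employee_id) and explicit NOT NULL columns excluded).
reviews: 5 nullable (review_id, name, code, start_date, bonus — PK (grade) and explicit NOT NULL columns excluded).
teams: 5 nullable (email, headcount, bonus, salary, name — PK (team_id) and explicit NOT NULL columns excluded).
Total: 3 + 5 + 5 = 13.

13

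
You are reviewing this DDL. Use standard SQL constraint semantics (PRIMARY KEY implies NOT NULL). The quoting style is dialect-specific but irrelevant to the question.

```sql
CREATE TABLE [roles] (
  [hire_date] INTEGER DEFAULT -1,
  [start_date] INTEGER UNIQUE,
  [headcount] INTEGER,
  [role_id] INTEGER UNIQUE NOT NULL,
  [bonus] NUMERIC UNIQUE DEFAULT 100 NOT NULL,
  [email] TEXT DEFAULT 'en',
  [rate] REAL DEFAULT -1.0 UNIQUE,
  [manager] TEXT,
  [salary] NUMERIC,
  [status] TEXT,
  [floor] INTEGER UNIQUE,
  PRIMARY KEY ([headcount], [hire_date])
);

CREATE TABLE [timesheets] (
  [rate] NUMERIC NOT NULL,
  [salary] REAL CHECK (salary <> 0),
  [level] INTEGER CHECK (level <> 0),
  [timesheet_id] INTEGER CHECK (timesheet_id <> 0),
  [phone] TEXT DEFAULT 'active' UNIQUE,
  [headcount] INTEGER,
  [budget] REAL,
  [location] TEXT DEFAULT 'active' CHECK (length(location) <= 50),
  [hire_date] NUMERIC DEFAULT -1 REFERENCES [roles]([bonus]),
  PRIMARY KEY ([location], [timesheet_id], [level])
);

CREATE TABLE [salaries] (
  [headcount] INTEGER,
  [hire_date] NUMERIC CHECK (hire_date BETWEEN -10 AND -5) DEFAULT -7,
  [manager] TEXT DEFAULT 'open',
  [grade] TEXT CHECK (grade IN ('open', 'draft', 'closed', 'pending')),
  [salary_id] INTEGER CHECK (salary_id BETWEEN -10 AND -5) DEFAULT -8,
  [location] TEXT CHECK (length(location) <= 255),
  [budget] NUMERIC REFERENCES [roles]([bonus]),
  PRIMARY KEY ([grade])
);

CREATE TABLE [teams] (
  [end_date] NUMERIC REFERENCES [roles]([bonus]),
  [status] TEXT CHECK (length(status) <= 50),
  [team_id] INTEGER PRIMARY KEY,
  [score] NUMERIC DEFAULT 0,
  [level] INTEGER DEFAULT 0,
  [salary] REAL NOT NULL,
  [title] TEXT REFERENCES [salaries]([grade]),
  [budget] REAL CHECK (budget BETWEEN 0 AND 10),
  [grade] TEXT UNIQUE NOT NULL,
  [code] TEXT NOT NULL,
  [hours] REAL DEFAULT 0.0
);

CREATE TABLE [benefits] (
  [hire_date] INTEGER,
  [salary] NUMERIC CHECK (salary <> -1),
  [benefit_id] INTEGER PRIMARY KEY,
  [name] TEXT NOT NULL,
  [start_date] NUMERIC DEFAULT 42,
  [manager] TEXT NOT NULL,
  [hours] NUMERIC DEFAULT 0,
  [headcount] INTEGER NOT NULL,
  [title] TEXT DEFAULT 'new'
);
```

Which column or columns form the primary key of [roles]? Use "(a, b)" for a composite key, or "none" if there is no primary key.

A table-level PRIMARY KEY clause names 2 columns: headcount, hire_date.
This is a composite key — the combination is unique, not each column individually.

(headcount, hire_date)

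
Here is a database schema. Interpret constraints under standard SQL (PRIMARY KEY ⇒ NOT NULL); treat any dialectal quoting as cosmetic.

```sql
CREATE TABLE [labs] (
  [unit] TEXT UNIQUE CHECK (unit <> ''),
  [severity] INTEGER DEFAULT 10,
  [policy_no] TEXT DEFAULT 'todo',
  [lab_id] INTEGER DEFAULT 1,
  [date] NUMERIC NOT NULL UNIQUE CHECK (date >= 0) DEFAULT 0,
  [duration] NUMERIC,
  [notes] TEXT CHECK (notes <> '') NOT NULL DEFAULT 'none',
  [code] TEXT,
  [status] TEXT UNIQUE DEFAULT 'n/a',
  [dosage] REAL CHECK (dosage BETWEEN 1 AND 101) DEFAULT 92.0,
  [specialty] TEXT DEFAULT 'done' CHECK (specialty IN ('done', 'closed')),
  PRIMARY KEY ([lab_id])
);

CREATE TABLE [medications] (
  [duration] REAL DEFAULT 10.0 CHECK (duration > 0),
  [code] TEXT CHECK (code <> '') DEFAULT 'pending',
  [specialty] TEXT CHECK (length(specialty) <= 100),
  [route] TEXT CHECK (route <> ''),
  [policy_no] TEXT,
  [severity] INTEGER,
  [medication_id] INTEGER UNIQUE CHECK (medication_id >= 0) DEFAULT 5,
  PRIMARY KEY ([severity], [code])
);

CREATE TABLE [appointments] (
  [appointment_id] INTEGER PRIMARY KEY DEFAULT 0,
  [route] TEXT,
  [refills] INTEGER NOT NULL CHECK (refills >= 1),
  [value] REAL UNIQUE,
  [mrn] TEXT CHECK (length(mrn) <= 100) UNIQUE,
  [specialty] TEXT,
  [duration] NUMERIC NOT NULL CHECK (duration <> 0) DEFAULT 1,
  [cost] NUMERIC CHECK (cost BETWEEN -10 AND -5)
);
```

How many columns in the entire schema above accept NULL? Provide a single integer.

labs: 8 nullable (unit, severity, policy_no, duration, code, status, dosage, specialty — PK (lab_id) and explicit NOT NULL columns excluded).
medications: 5 nullable (duration, specialty, route, policy_no, medication_id — PK (severity, code) and explicit NOT NULL columns excluded).
appointments: 5 nullable (route, value, mrn, specialty, cost — PK (appointment_id) and explicit NOT NULL columns excluded).
Total: 8 + 5 + 5 = 18.

18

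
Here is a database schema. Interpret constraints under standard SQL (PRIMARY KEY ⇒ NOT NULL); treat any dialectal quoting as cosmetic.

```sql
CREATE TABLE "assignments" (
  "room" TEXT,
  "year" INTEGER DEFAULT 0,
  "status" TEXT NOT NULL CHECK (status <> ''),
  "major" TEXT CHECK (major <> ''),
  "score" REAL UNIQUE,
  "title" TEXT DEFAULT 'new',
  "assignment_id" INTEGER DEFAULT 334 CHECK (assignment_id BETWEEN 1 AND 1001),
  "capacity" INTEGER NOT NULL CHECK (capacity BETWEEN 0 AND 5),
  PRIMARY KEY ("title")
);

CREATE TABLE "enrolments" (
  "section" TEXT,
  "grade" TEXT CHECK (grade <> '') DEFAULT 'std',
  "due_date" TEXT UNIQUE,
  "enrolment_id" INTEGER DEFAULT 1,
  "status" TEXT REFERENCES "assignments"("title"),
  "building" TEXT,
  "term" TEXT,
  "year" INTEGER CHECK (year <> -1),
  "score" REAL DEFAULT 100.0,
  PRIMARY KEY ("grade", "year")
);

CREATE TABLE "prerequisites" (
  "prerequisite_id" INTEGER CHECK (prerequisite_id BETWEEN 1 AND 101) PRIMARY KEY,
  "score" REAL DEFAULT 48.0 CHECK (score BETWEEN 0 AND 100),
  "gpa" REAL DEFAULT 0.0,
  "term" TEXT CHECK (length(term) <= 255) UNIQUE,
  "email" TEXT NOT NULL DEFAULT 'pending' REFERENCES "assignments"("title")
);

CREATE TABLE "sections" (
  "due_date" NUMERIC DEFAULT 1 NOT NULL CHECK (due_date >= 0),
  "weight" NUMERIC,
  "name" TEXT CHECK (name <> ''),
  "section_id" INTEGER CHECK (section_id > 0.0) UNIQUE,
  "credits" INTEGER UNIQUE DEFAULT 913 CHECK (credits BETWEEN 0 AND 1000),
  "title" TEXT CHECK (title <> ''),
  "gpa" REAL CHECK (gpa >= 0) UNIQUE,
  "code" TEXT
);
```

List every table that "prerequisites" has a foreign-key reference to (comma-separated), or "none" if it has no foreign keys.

assignments

- email REFERENCES assignments(title).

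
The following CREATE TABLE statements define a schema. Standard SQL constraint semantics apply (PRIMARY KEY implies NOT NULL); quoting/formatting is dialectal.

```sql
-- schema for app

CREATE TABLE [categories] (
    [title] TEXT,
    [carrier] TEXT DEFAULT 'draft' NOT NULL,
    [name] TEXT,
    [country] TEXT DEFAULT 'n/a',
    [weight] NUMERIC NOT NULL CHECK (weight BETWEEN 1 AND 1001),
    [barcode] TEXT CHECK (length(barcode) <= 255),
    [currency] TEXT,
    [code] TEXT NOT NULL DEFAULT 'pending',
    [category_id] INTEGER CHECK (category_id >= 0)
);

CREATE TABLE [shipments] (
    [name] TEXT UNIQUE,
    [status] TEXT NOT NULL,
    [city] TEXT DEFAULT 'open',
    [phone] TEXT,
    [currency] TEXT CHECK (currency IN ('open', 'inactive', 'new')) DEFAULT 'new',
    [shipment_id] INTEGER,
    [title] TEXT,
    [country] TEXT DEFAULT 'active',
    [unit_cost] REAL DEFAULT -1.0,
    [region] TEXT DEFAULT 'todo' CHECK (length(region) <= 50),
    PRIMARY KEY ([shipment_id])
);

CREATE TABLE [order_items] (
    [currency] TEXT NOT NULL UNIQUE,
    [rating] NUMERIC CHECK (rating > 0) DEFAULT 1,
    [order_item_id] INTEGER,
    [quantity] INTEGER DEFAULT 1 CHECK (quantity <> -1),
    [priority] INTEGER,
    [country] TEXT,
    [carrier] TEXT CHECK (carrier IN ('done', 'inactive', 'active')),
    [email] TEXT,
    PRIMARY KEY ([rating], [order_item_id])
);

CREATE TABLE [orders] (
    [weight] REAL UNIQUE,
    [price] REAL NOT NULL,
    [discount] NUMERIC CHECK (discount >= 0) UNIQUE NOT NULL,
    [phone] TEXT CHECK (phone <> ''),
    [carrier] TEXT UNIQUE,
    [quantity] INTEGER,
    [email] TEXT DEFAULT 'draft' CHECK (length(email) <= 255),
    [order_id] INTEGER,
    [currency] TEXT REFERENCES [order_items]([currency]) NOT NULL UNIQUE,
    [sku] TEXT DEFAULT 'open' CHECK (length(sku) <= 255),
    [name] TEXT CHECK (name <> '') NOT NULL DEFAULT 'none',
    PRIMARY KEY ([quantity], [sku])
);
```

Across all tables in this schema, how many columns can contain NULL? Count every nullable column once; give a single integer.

categories: 6 nullable (title, name, country, barcode, currency, category_id — PK none and explicit NOT NULL columns excluded).
shipments: 8 nullable (name, city, phone, currency, title, country, unit_cost, region — PK (shipment_id) and explicit NOT NULL columns excluded).
order_items: 5 nullable (quantity, priority, country, carrier, email — PK (rating, order_item_id) and explicit NOT NULL columns excluded).
orders: 5 nullable (weight, phone, carrier, email, order_id — PK (quantity, sku) and explicit NOT NULL columns excluded).
Total: 6 + 8 + 5 + 5 = 24.

24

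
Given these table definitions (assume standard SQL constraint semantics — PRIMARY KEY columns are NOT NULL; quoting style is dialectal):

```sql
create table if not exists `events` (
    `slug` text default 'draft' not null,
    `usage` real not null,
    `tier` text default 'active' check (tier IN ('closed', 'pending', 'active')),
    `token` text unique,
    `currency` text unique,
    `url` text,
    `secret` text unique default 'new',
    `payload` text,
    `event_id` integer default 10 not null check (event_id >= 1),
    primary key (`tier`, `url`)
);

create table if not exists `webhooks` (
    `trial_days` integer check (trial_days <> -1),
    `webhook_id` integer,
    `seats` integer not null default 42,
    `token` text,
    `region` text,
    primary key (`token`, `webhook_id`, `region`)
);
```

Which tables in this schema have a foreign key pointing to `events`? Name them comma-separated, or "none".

none

No REFERENCES clause anywhere in the schema names events.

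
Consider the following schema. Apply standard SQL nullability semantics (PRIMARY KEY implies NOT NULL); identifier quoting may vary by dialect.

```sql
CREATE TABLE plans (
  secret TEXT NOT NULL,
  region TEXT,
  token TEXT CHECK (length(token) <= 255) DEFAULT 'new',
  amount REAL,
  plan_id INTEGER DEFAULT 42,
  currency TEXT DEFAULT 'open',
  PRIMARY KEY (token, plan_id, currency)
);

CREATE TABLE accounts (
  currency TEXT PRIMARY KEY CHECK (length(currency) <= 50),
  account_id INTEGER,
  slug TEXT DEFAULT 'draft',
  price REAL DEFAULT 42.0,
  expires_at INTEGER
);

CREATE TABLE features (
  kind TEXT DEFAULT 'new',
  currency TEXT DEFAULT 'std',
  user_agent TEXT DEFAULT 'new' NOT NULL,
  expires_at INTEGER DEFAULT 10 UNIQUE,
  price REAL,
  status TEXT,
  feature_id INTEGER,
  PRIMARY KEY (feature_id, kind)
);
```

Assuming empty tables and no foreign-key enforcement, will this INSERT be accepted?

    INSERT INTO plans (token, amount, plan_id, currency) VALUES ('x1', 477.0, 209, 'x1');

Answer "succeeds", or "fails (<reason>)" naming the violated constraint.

fails (NOT NULL on secret)

secret is omitted from the column list and has no DEFAULT, so it would receive NULL.
But secret is declared NOT NULL.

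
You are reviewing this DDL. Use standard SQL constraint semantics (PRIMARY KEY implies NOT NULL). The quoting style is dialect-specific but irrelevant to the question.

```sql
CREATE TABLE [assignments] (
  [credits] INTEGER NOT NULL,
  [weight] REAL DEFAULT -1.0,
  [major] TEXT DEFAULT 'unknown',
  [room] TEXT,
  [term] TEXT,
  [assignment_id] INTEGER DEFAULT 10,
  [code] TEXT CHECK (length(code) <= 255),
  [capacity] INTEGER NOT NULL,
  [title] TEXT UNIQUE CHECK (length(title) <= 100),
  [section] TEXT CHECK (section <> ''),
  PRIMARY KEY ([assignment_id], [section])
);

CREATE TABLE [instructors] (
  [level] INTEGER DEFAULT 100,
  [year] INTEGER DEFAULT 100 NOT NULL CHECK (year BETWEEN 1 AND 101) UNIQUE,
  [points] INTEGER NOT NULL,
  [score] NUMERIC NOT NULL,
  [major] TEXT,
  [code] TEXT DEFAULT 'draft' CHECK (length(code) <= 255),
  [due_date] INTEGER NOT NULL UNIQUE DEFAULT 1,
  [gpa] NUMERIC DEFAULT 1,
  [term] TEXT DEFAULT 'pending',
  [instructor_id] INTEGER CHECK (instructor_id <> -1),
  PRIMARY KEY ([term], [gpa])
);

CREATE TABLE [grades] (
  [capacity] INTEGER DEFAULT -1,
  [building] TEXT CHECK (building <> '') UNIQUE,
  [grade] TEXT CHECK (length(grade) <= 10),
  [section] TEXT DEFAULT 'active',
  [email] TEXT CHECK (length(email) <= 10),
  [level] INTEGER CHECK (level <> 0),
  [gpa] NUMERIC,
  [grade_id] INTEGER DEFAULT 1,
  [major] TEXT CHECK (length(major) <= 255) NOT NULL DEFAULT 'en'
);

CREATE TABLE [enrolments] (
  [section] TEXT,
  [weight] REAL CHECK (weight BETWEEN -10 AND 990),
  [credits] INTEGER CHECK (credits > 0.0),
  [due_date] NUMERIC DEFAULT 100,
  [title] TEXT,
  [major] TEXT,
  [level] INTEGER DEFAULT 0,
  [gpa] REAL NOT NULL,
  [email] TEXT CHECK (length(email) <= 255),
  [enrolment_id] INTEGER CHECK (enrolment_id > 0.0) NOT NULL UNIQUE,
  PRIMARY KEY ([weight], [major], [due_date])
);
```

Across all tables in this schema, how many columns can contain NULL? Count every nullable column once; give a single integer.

assignments: 6 nullable (weight, major, room, term, code, title — PK (assignment_id, section) and explicit NOT NULL columns excluded).
instructors: 4 nullable (level, major, code, instructor_id — PK (term, gpa) and explicit NOT NULL columns excluded).
grades: 8 nullable (capacity, building, grade, section, email, level, gpa, grade_id — PK none and explicit NOT NULL columns excluded).
enrolments: 5 nullable (section, credits, title, level, email — PK (weight, major, due_date) and explicit NOT NULL columns excluded).
Total: 6 + 4 + 8 + 5 = 23.

23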